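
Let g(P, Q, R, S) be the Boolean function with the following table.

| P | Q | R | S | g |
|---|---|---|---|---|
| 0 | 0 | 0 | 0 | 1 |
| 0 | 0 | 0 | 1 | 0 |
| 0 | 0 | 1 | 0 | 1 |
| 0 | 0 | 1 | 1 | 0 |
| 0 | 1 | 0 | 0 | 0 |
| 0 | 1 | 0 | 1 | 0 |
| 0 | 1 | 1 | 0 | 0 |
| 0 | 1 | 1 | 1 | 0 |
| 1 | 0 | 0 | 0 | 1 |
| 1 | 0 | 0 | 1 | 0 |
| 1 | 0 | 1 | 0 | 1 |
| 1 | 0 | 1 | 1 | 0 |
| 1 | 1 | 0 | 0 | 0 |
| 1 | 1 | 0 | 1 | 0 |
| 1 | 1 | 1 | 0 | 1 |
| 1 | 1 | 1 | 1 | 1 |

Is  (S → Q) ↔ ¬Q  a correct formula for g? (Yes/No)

Test each input against both g and the formula:
  P=0, Q=0, R=0, S=0: formula gives 1, g = 1 ✓
  P=0, Q=0, R=0, S=1: formula gives 0, g = 0 ✓
  P=0, Q=0, R=1, S=0: formula gives 1, g = 1 ✓
  P=0, Q=0, R=1, S=1: formula gives 0, g = 0 ✓
  …
  P=1, Q=1, R=1, S=0: formula gives 0, but g = 1 ✗
A single disagreement suffices: at (1,1,1,0) they differ, so the formula does not compute g.

No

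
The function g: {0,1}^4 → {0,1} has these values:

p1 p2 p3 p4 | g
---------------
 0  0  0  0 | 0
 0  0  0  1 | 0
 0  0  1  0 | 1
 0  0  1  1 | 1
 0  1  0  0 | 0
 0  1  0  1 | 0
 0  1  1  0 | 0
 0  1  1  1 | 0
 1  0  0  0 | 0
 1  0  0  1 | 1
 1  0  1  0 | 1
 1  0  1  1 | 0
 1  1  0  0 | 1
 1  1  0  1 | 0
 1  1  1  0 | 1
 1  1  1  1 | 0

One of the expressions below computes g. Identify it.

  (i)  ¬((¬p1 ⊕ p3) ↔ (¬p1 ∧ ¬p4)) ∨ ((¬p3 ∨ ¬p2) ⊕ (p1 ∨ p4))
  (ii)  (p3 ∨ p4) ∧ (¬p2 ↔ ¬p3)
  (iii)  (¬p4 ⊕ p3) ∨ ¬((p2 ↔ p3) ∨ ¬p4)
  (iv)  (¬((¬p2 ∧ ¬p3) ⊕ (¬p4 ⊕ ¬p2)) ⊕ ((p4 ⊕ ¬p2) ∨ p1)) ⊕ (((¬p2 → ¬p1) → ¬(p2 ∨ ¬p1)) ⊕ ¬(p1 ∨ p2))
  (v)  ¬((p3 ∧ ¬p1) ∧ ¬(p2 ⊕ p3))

(i) fails at (0,0,0,0): the formula yields 1, g is 0.
(ii) fails at (0,0,0,1): the formula yields 1, g is 0.
(iii) fails at (0,0,0,0): the formula yields 1, g is 0.
(v) fails at (0,0,0,0): the formula yields 1, g is 0.
Only (iv) survives; checking it on all 16 rows confirms it matches g.

iv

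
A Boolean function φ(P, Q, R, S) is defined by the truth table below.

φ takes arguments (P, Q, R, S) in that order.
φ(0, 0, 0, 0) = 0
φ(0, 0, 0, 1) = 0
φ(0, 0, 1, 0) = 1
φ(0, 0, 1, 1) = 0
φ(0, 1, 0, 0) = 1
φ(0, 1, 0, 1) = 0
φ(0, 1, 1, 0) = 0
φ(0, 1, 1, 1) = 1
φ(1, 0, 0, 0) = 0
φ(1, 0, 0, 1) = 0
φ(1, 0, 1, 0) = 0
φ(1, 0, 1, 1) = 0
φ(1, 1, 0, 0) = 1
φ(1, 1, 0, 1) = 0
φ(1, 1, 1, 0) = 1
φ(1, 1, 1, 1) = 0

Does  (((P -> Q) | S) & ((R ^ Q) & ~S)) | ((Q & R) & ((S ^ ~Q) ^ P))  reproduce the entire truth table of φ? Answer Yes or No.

Yes

Test each input against both φ and the formula:
  P=0, Q=0, R=0, S=0: formula gives 0, φ = 0 ✓
  P=0, Q=0, R=0, S=1: formula gives 0, φ = 0 ✓
  P=0, Q=0, R=1, S=0: formula gives 1, φ = 1 ✓
  P=0, Q=0, R=1, S=1: formula gives 0, φ = 0 ✓
  … (the remaining 12 rows also agree.)
Every row agrees, so the formula is equivalent.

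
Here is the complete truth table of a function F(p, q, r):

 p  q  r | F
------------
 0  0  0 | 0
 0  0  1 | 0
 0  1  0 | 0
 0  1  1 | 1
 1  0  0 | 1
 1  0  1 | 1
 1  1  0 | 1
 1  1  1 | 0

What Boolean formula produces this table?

F(p, q, r) = ((((NOT p AND q) AND r) OR ((p AND NOT q) AND NOT r)) OR ((p AND NOT q) AND r)) OR ((p AND q) AND NOT r)

Collect the rows where F=1 — (0,1,1), (1,0,0), (1,0,1), (1,1,0) — and write one minterm per row: ¬p·q·r, p·¬q·¬r, p·¬q·r, p·q·¬r. Their union (logical OR) reproduces the table exactly.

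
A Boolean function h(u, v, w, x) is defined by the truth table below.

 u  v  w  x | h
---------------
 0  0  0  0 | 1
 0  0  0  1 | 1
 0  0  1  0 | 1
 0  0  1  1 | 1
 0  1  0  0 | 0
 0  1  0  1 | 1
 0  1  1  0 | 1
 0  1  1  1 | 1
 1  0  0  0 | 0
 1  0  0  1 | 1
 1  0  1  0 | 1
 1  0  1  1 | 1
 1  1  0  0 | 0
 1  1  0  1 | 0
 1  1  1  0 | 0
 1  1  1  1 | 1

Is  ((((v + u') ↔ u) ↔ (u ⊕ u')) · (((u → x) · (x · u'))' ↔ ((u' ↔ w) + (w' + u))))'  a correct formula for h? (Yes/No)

Evaluate ((((v + u') ↔ u) ↔ (u ⊕ u')) · (((u → x) · (x · u'))' ↔ ((u' ↔ w) + (w' + u))))' on each row and compare to h:
  u=0, v=0, w=0, x=0: formula gives 1, h = 1 ✓
  u=0, v=0, w=0, x=1: formula gives 1, h = 1 ✓
  u=0, v=0, w=1, x=0: formula gives 1, h = 1 ✓
  u=0, v=0, w=1, x=1: formula gives 1, h = 1 ✓
  u=0, v=1, w=0, x=0: formula gives 1, but h = 0 ✗
Row (0,1,0,0) is a counterexample, so the formula is not equivalent to h.

No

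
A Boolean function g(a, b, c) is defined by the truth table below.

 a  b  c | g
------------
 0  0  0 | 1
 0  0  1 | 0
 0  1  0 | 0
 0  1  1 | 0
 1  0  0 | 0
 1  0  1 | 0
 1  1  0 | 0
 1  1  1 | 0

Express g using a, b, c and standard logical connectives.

g(a, b, c) = not ((a or b) or c)

The output is 1 only when every input is 0 — NOR of all inputs.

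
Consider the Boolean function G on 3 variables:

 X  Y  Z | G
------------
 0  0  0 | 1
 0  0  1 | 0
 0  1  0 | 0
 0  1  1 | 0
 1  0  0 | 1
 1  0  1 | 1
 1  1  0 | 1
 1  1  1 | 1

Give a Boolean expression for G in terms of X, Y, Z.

G(X, Y, Z) = ¬((((¬X ∧ ¬Y) ∧ Z) ∨ ((¬X ∧ Y) ∧ ¬Z)) ∨ ((¬X ∧ Y) ∧ Z))

There are just 3 zero rows: (0,0,1), (0,1,0), (0,1,1). Their minterms are ¬X·¬Y·Z, ¬X·Y·¬Z, ¬X·Y·Z; the OR of those covers precisely the 0-outputs, and negating it yields G.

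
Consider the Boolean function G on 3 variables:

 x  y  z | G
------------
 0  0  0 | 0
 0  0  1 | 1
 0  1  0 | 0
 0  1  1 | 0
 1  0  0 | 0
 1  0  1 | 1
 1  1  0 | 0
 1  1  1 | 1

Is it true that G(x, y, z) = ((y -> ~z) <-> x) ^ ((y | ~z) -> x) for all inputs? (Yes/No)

No

Evaluate ((y -> ~z) <-> x) ^ ((y | ~z) -> x) on each row and compare to G:
  x=0, y=0, z=0: formula gives 0, G = 0 ✓
  x=0, y=0, z=1: formula gives 1, G = 1 ✓
  x=0, y=1, z=0: formula gives 0, G = 0 ✓
  x=0, y=1, z=1: formula gives 1, but G = 0 ✗
Row (0,1,1) is a counterexample, so the formula is not equivalent to G.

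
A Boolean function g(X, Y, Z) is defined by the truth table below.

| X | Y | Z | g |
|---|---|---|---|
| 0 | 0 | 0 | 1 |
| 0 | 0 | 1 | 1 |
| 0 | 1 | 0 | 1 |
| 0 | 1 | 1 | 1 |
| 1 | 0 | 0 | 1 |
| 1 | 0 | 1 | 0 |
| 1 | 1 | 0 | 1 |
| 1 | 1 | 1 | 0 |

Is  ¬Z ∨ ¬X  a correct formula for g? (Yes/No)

Check the formula against g row by row:
  X=0, Y=0, Z=0: formula gives 1, g = 1 ✓
  X=0, Y=0, Z=1: formula gives 1, g = 1 ✓
  X=0, Y=1, Z=0: formula gives 1, g = 1 ✓
  X=0, Y=1, Z=1: formula gives 1, g = 1 ✓
  X=1, Y=0, Z=0: formula gives 1, g = 1 ✓
  … (the remaining 3 rows also agree.)
No disagreement on any input; they are logically equivalent.

Yes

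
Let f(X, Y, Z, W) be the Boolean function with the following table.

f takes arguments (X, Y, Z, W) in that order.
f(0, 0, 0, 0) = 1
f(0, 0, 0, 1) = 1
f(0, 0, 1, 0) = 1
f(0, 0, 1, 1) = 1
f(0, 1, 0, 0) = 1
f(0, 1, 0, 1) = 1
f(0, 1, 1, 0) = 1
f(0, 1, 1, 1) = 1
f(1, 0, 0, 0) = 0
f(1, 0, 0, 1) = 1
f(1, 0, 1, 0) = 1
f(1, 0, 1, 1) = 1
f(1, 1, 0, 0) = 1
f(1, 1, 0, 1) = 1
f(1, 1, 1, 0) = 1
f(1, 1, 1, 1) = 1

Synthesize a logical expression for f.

f(X, Y, Z, W) = not (((X and not Y) and not Z) and not W)

f is 0 on exactly one input, (1,0,0,0), whose minterm is X·¬Y·¬Z·¬W. So f is the negation of that single conjunction.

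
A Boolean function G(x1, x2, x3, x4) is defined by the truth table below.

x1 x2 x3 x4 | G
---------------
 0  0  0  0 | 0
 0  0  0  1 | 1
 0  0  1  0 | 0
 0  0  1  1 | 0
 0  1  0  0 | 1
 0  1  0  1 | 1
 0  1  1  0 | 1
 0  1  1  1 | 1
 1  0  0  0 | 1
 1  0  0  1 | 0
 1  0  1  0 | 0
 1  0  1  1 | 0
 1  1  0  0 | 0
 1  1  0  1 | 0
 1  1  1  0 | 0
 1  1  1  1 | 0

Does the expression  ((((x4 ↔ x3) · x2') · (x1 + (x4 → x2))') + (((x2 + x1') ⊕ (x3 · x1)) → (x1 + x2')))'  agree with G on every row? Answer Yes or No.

Evaluate ((((x4 ↔ x3) · x2') · (x1 + (x4 → x2))') + (((x2 + x1') ⊕ (x3 · x1)) → (x1 + x2')))' on each row and compare to G:
  x1=0, x2=0, x3=0, x4=0: formula gives 0, G = 0 ✓
  x1=0, x2=0, x3=0, x4=1: formula gives 0, but G = 1 ✗
Row (0,0,0,1) is a counterexample, so the formula is not equivalent to G.

No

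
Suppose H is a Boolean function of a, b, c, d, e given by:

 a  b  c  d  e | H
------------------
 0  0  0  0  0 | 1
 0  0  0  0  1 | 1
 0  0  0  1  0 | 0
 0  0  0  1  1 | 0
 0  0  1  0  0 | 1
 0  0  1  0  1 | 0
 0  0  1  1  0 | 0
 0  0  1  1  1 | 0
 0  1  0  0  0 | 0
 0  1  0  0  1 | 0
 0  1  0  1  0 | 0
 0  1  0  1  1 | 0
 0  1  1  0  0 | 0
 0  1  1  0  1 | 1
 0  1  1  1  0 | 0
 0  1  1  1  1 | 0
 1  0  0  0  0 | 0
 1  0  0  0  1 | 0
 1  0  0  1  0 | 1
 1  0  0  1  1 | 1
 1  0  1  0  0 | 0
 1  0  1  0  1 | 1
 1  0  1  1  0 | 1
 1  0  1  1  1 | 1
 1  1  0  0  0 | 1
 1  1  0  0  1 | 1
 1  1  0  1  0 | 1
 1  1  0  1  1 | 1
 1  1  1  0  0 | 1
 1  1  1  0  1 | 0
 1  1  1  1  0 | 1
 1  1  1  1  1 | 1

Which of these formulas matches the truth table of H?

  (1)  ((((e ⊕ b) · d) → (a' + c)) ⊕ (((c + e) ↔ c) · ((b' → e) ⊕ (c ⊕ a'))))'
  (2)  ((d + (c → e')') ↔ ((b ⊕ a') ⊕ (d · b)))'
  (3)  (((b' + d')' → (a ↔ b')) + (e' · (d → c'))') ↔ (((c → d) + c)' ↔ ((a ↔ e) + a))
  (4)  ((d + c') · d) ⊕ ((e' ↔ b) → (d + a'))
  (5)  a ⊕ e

(1) fails at (0,0,0,0,1): the formula yields 0, H is 1.
(3) fails at (0,0,0,0,0): the formula yields 0, H is 1.
(4) fails at (0,0,1,0,1): the formula yields 1, H is 0.
(5) fails at (0,0,0,0,0): the formula yields 0, H is 1.
That leaves (2). Evaluating it on every row reproduces the table of H exactly.

2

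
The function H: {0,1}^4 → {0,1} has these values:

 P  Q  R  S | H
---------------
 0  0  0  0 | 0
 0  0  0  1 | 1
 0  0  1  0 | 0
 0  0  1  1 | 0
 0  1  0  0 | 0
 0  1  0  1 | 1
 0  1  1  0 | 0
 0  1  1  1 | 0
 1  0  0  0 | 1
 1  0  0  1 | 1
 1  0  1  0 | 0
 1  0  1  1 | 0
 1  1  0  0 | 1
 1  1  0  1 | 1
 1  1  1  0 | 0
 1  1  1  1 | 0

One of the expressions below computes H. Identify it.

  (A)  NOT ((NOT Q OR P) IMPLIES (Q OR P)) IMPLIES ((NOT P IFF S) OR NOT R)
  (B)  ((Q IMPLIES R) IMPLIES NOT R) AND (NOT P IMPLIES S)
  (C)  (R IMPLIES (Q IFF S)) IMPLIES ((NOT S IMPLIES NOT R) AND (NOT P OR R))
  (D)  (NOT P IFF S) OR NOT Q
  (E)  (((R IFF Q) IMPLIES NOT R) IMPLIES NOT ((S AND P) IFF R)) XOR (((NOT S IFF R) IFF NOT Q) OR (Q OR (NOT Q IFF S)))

(A) fails at (0,0,0,0): the formula yields 1, H is 0.
(C) fails at (0,0,0,0): the formula yields 1, H is 0.
(D) fails at (0,0,0,0): the formula yields 1, H is 0.
(E) fails at (0,1,0,0): the formula yields 1, H is 0.
Only (B) survives; checking it on all 16 rows confirms it matches H.

B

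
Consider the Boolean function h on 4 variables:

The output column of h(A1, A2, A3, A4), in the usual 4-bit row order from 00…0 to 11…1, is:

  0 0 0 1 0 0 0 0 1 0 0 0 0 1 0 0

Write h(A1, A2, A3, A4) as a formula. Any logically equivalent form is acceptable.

Collect the rows where h=1 — (0,0,1,1), (1,0,0,0), (1,1,0,1) — and write one minterm per row: ¬A1·¬A2·A3·A4, A1·¬A2·¬A3·¬A4, A1·A2·¬A3·A4. Their union (logical OR) reproduces the table exactly.

h(A1, A2, A3, A4) = ((((¬A1 ∧ ¬A2) ∧ A3) ∧ A4) ∨ (((A1 ∧ ¬A2) ∧ ¬A3) ∧ ¬A4)) ∨ (((A1 ∧ A2) ∧ ¬A3) ∧ A4)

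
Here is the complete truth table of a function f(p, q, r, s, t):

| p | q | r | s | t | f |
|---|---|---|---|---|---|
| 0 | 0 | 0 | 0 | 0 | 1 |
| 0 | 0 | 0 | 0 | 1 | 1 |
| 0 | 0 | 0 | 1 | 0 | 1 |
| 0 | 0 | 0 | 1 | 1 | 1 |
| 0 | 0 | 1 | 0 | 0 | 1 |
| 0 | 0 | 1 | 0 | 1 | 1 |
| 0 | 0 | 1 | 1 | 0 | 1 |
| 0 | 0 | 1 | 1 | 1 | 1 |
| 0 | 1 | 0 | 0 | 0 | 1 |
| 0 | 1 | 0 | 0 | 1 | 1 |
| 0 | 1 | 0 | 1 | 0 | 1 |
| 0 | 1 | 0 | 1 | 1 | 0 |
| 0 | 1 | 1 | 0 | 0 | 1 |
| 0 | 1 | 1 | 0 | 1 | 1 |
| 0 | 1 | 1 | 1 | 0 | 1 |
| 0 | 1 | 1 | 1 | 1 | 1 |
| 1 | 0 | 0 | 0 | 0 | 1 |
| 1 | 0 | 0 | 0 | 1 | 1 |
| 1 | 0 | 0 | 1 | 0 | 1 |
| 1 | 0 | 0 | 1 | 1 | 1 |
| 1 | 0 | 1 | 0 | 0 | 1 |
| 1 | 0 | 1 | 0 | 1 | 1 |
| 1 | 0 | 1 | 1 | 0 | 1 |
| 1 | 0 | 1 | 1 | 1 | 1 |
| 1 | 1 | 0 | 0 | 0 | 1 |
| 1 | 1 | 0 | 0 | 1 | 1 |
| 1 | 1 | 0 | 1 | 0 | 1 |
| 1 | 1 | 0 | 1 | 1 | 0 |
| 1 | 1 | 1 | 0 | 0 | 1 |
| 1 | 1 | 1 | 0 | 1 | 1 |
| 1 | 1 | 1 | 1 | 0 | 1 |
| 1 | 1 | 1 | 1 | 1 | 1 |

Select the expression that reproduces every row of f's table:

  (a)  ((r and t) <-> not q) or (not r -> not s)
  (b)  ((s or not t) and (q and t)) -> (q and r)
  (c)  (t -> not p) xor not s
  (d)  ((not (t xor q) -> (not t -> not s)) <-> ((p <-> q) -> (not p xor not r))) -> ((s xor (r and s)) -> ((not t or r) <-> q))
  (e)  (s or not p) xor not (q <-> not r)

(a) disagrees with f on (0,0,0,1,0) (formula → 0, table → 1); rule it out.
(c) disagrees with f on (0,0,0,0,0) (formula → 0, table → 1); rule it out.
(d) disagrees with f on (0,0,0,1,0) (formula → 0, table → 1); rule it out.
(e) disagrees with f on (0,0,0,0,0) (formula → 0, table → 1); rule it out.
That leaves (b). Evaluating it on every row reproduces the table of f exactly.

b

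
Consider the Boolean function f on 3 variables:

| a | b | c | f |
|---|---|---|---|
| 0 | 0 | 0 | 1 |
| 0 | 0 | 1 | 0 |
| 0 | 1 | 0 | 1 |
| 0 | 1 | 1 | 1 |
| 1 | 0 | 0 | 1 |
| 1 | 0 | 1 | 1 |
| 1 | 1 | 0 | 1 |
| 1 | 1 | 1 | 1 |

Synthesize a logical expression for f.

Only row (0,0,1) gives 0. So f is 1 everywhere except there — the complement of the minterm ¬a·¬b·c.

f(a, b, c) = ~((~a & ~b) & c)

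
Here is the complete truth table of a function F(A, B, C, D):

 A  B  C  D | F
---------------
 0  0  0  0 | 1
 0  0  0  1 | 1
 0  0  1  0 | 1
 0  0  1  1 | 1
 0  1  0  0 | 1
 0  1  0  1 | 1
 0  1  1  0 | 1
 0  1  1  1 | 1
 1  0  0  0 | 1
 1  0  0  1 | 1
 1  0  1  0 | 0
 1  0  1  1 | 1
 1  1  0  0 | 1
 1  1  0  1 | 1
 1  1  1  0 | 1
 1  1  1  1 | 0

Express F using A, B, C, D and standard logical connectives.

F(A, B, C, D) = ¬((((A ∧ ¬B) ∧ C) ∧ ¬D) ∨ (((A ∧ B) ∧ C) ∧ D))

F is 0 on only 2 rows — (1,0,1,0), (1,1,1,1). Writing each as a minterm (A·¬B·C·¬D, A·B·C·D) and OR-ing them characterizes exactly where F=0, so F is the negation of that disjunction.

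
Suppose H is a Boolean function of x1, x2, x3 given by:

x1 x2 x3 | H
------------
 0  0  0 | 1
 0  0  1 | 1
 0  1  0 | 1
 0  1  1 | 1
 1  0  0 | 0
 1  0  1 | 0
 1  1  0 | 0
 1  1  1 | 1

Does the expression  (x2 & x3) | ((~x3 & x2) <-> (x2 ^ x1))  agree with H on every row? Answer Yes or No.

Test each input against both H and the formula:
  x1=0, x2=0, x3=0: formula gives 1, H = 1 ✓
  x1=0, x2=0, x3=1: formula gives 1, H = 1 ✓
  x1=0, x2=1, x3=0: formula gives 1, H = 1 ✓
  x1=0, x2=1, x3=1: formula gives 1, H = 1 ✓
  x1=1, x2=0, x3=0: formula gives 0, H = 0 ✓
  …and likewise for the remaining 3 rows.
All 8 rows match — the expression computes H exactly.

Yes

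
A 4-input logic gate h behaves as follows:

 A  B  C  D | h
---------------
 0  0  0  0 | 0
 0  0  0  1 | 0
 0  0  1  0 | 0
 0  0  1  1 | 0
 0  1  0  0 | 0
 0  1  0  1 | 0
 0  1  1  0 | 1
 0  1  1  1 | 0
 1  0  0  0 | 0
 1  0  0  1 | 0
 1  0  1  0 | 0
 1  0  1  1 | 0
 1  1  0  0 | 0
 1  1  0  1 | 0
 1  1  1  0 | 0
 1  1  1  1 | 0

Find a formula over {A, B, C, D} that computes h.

h is 1 on exactly one input, (0,1,1,0), whose minterm is ¬A·B·C·¬D. So h is just that conjunction.

h(A, B, C, D) = ((~A & B) & C) & ~D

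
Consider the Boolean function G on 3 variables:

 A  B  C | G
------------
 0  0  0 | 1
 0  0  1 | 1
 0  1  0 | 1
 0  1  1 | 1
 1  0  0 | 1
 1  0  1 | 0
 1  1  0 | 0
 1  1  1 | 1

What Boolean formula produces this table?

G(A, B, C) = ¬(((A ∧ ¬B) ∧ C) ∨ ((A ∧ B) ∧ ¬C))

The 0-rows are (1,0,1), (1,1,0). Take each as a conjunction (A·¬B·C, A·B·¬C), form their disjunction, and complement — that gives a formula that is 1 everywhere G is.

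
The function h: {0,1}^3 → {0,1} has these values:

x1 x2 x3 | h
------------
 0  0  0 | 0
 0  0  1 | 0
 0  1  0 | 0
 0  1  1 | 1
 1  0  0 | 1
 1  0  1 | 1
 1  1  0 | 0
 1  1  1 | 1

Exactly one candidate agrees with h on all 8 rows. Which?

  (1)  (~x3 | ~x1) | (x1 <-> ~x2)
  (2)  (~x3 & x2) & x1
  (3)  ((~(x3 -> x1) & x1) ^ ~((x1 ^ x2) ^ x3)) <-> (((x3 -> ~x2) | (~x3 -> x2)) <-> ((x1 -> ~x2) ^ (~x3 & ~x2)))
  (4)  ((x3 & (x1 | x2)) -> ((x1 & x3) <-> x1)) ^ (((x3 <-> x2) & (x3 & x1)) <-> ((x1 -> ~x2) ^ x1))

3

(1) fails at (0,0,0): the formula yields 1, h is 0.
(2) fails at (0,1,1): the formula yields 0, h is 1.
(4) fails at (0,0,0): the formula yields 1, h is 0.
That leaves (3). Evaluating it on every row reproduces the table of h exactly.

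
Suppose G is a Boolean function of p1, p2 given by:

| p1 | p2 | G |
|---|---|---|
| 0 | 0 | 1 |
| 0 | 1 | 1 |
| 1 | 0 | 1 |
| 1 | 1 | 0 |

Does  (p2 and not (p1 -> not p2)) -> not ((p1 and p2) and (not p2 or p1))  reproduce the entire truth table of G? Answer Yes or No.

Yes

Test each input against both G and the formula:
  p1=0, p2=0: formula gives 1, G = 1 ✓
  p1=0, p2=1: formula gives 1, G = 1 ✓
  p1=1, p2=0: formula gives 1, G = 1 ✓
  p1=1, p2=1: formula gives 0, G = 0 ✓
All 4 rows match — the expression computes G exactly.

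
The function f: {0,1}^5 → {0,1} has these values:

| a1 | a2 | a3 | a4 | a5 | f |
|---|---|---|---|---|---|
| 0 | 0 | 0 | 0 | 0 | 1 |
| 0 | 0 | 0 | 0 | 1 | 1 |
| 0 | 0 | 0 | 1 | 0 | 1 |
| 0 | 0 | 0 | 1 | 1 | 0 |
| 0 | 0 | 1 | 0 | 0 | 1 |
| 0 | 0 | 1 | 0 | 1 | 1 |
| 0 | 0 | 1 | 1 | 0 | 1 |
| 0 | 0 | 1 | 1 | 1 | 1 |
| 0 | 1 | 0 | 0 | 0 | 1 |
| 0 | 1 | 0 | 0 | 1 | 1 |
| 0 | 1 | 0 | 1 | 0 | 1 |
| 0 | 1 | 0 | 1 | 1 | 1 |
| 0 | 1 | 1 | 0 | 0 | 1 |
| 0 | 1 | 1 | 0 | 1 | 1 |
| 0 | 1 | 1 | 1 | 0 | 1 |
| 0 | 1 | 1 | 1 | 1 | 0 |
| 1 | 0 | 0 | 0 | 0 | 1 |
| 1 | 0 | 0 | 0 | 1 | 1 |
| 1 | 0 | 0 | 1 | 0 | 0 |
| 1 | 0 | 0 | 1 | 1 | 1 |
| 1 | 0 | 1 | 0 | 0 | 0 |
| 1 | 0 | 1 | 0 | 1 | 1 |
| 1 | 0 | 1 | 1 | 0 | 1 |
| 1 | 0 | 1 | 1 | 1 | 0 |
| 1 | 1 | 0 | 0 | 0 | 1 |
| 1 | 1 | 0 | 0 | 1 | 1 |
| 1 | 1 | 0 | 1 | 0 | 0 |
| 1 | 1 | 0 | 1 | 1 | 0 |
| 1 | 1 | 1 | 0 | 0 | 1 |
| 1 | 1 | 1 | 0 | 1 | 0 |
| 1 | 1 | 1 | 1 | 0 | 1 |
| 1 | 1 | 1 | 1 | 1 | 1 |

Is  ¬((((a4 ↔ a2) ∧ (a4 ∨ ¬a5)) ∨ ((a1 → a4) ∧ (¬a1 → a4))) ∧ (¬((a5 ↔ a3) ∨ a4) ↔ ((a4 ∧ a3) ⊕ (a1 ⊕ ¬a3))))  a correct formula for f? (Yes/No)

Check the formula against f row by row:
  a1=0, a2=0, a3=0, a4=0, a5=0: formula gives 1, f = 1 ✓
  a1=0, a2=0, a3=0, a4=0, a5=1: formula gives 1, f = 1 ✓
  a1=0, a2=0, a3=0, a4=1, a5=0: formula gives 1, f = 1 ✓
  a1=0, a2=0, a3=0, a4=1, a5=1: formula gives 1, but f = 0 ✗
Row (0,0,0,1,1) is a counterexample, so the formula is not equivalent to f.

No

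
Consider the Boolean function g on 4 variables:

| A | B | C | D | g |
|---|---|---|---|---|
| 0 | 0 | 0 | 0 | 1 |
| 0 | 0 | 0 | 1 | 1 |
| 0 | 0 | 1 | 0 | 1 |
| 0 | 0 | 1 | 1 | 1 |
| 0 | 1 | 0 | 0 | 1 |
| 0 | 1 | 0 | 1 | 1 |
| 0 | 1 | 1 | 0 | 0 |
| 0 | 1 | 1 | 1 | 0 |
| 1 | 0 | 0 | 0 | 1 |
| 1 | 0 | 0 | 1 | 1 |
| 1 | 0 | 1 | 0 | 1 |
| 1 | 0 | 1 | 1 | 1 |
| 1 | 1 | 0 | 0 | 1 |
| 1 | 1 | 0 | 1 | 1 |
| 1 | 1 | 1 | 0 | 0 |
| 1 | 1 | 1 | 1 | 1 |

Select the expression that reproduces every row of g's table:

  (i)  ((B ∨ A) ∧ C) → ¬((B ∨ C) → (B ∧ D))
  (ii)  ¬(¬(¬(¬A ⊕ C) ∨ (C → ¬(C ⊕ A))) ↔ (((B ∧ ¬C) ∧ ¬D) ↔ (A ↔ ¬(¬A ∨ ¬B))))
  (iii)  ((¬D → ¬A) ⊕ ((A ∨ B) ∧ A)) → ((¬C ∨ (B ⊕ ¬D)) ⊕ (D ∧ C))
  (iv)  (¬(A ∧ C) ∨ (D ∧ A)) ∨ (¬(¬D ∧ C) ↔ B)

iii

(i) disagrees with g on (0,1,1,0) (formula → 1, table → 0); rule it out.
(ii) disagrees with g on (0,0,0,0) (formula → 0, table → 1); rule it out.
(iv) disagrees with g on (0,1,1,0) (formula → 1, table → 0); rule it out.
That leaves (iii). Evaluating it on every row reproduces the table of g exactly.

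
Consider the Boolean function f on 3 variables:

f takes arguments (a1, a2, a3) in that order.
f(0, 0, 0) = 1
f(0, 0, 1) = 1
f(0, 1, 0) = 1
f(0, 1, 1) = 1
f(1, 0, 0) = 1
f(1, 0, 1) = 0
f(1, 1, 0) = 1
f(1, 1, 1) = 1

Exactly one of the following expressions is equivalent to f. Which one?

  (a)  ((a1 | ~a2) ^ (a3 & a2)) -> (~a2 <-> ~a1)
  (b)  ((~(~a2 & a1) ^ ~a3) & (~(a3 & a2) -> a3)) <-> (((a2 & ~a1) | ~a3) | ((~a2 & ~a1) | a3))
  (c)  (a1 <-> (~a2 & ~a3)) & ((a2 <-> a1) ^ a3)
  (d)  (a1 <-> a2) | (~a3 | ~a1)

(a) disagrees with f on (0,1,1) (formula → 0, table → 1); rule it out.
(b) disagrees with f on (0,0,0) (formula → 0, table → 1); rule it out.
(c) disagrees with f on (0,0,0) (formula → 0, table → 1); rule it out.
Only (d) survives; checking it on all 8 rows confirms it matches f.

d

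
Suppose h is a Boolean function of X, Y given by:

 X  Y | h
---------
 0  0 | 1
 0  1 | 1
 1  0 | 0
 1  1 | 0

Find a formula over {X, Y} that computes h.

The output is the negation of X.

h(X, Y) = NOT X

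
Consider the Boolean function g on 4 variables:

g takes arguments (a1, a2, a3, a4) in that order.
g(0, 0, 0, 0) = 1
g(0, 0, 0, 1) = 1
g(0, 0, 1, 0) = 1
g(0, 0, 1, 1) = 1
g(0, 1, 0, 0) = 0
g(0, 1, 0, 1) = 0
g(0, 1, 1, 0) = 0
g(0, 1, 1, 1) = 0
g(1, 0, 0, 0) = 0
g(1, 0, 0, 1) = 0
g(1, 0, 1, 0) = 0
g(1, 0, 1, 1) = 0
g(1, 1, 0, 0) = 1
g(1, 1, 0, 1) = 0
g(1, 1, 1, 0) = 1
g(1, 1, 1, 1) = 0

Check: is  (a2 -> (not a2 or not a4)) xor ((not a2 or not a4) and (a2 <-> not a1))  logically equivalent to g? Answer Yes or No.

Evaluate (a2 -> (not a2 or not a4)) xor ((not a2 or not a4) and (a2 <-> not a1)) on each row and compare to g:
  a1=0, a2=0, a3=0, a4=0: formula gives 1, g = 1 ✓
  a1=0, a2=0, a3=0, a4=1: formula gives 1, g = 1 ✓
  a1=0, a2=0, a3=1, a4=0: formula gives 1, g = 1 ✓
  a1=0, a2=0, a3=1, a4=1: formula gives 1, g = 1 ✓
  …and likewise for the remaining 12 rows.
All 16 rows match — the expression computes g exactly.

Yes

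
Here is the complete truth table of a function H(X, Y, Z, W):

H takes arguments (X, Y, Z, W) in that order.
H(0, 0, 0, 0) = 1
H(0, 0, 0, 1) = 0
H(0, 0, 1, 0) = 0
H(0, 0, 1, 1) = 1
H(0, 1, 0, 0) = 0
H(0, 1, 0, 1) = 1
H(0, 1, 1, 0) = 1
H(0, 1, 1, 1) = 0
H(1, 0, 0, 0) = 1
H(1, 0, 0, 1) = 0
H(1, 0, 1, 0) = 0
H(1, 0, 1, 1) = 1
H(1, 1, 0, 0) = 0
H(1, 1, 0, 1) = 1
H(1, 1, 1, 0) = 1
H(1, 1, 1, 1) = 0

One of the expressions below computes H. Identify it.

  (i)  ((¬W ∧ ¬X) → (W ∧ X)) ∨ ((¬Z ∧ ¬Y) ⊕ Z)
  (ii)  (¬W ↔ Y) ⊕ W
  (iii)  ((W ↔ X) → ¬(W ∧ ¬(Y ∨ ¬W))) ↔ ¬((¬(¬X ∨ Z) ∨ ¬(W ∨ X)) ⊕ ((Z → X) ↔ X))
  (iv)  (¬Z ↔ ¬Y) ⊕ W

iv

(i): at (0,0,0,1) it gives 1, but H = 0 — eliminated.
(ii): at (0,0,0,0) it gives 0, but H = 1 — eliminated.
(iii): at (0,0,0,0) it gives 0, but H = 1 — eliminated.
Only (iv) survives; checking it on all 16 rows confirms it matches H.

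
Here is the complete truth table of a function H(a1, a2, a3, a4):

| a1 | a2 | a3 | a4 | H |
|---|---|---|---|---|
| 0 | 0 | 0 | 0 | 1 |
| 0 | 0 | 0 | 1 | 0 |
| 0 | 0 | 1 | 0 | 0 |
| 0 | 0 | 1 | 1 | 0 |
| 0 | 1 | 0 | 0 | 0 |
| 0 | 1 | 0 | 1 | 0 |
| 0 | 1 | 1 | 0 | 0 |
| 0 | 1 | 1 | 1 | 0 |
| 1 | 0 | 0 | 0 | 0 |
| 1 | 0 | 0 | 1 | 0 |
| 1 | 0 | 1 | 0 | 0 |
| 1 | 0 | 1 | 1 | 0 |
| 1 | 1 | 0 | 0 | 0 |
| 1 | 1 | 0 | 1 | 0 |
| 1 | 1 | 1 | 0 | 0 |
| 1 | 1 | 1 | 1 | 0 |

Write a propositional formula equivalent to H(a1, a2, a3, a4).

The output is 1 only when every input is 0 — NOR of all inputs.

H(a1, a2, a3, a4) = not (((a1 or a2) or a3) or a4)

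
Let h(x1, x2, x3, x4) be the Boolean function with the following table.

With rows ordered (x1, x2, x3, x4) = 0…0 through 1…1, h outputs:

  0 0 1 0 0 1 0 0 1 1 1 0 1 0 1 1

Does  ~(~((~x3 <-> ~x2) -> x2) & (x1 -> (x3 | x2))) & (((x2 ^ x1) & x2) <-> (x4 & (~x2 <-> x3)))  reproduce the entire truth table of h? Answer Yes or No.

Yes

Evaluate ~(~((~x3 <-> ~x2) -> x2) & (x1 -> (x3 | x2))) & (((x2 ^ x1) & x2) <-> (x4 & (~x2 <-> x3))) on each row and compare to h:
  x1=0, x2=0, x3=0, x4=0: formula gives 0, h = 0 ✓
  x1=0, x2=0, x3=0, x4=1: formula gives 0, h = 0 ✓
  x1=0, x2=0, x3=1, x4=0: formula gives 1, h = 1 ✓
  x1=0, x2=0, x3=1, x4=1: formula gives 0, h = 0 ✓
  …and likewise for the remaining 12 rows.
Every row agrees, so the formula is equivalent.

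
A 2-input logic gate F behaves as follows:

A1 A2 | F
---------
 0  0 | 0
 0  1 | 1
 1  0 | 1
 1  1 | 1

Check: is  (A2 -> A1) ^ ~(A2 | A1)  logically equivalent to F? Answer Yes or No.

No

Evaluate (A2 -> A1) ^ ~(A2 | A1) on each row and compare to F:
  A1=0, A2=0: formula gives 0, F = 0 ✓
  A1=0, A2=1: formula gives 0, but F = 1 ✗
Since they disagree at (0,1), the expression is not a correct formula for F.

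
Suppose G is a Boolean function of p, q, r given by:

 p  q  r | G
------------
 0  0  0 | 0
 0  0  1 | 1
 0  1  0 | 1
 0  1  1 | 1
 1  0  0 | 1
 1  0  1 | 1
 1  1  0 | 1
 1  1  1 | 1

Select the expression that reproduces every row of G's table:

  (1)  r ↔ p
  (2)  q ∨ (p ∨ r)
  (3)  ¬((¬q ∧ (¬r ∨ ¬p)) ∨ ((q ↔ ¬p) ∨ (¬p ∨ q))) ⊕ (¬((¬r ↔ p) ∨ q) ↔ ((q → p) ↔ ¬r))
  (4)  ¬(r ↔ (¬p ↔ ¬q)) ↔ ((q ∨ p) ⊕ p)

(1): at (0,0,0) it gives 1, but G = 0 — eliminated.
(3): at (0,0,0) it gives 1, but G = 0 — eliminated.
(4): at (0,1,0) it gives 0, but G = 1 — eliminated.
(2) is the remaining candidate, and it agrees with G on all 8 inputs.

2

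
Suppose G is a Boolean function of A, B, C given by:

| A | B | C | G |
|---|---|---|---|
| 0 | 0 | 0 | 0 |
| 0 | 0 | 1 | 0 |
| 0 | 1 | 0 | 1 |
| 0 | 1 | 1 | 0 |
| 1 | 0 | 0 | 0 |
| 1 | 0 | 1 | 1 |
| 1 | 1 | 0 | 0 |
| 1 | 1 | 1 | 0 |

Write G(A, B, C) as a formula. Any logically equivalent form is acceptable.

G(A, B, C) = ((~A & B) & ~C) | ((A & ~B) & C)

Collect the rows where G=1 — (0,1,0), (1,0,1) — and write one minterm per row: ¬A·B·¬C, A·¬B·C. Their union (logical OR) reproduces the table exactly.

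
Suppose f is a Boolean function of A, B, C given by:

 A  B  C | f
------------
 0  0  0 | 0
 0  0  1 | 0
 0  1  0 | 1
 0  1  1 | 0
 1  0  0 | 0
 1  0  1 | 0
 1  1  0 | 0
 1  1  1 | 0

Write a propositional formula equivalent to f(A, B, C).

f(A, B, C) = (¬A ∧ B) ∧ ¬C

f is 1 on exactly one input, (0,1,0), whose minterm is ¬A·B·¬C. So f is just that conjunction.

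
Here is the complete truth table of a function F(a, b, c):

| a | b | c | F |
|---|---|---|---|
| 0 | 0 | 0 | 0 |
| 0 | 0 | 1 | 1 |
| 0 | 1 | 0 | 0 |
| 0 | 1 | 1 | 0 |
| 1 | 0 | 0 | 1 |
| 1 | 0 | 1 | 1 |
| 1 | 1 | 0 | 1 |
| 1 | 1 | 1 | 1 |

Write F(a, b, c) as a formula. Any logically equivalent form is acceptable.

The 0-rows are (0,0,0), (0,1,0), (0,1,1). Take each as a conjunction (¬a·¬b·¬c, ¬a·b·¬c, ¬a·b·c), form their disjunction, and complement — that gives a formula that is 1 everywhere F is.

F(a, b, c) = NOT ((((NOT a AND NOT b) AND NOT c) OR ((NOT a AND b) AND NOT c)) OR ((NOT a AND b) AND c))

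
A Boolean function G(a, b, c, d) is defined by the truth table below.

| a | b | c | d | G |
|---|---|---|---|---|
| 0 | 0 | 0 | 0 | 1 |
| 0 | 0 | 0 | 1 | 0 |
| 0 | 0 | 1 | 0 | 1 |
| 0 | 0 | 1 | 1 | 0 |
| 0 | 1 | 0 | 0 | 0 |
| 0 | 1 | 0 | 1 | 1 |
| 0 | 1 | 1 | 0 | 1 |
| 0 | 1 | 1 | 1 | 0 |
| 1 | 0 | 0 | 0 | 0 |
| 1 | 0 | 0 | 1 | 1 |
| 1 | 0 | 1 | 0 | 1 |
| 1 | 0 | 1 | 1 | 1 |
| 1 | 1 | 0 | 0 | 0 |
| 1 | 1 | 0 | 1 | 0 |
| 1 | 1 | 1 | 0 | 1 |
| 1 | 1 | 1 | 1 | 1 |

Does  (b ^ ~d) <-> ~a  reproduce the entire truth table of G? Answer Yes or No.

No

Evaluate (b ^ ~d) <-> ~a on each row and compare to G:
  a=0, b=0, c=0, d=0: formula gives 1, G = 1 ✓
  a=0, b=0, c=0, d=1: formula gives 0, G = 0 ✓
  a=0, b=0, c=1, d=0: formula gives 1, G = 1 ✓
  a=0, b=0, c=1, d=1: formula gives 0, G = 0 ✓
  …
  a=0, b=1, c=1, d=0: formula gives 0, but G = 1 ✗
Row (0,1,1,0) is a counterexample, so the formula is not equivalent to G.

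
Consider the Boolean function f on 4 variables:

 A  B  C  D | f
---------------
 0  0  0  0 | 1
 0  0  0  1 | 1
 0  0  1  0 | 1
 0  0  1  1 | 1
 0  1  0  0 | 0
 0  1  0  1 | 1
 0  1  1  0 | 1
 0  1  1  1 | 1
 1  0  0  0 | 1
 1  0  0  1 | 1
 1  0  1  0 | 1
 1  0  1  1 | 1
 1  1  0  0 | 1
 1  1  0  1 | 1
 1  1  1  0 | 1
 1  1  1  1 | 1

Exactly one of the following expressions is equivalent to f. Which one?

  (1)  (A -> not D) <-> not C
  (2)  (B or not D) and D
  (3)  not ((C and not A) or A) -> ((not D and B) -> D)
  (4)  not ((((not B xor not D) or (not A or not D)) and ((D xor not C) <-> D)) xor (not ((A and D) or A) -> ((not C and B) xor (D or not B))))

3

(1) disagrees with f on (0,0,1,0) (formula → 0, table → 1); rule it out.
(2) disagrees with f on (0,0,0,0) (formula → 0, table → 1); rule it out.
(4) disagrees with f on (0,0,0,0) (formula → 0, table → 1); rule it out.
Only (3) survives; checking it on all 16 rows confirms it matches f.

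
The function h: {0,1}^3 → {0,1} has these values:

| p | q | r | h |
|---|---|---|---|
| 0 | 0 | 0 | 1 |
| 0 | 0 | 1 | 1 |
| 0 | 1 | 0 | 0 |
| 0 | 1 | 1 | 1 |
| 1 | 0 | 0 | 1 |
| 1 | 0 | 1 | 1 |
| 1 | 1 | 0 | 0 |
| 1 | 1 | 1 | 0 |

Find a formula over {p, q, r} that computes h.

h(p, q, r) = ((((p' · q) · r') + ((p · q) · r')) + ((p · q) · r))'

The 0-rows are (0,1,0), (1,1,0), (1,1,1). Take each as a conjunction (¬p·q·¬r, p·q·¬r, p·q·r), form their disjunction, and complement — that gives a formula that is 1 everywhere h is.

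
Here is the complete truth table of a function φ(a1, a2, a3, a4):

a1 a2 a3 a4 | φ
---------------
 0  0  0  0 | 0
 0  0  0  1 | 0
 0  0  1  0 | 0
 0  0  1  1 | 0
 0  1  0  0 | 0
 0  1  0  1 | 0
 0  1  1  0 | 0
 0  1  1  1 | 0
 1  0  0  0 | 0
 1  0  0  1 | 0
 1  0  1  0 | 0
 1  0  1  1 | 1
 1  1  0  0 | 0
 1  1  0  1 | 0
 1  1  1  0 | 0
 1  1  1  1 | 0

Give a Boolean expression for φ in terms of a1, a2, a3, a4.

φ is 1 on exactly one input, (1,0,1,1), whose minterm is a1·¬a2·a3·a4. So φ is just that conjunction.

φ(a1, a2, a3, a4) = ((a1 · a2') · a3) · a4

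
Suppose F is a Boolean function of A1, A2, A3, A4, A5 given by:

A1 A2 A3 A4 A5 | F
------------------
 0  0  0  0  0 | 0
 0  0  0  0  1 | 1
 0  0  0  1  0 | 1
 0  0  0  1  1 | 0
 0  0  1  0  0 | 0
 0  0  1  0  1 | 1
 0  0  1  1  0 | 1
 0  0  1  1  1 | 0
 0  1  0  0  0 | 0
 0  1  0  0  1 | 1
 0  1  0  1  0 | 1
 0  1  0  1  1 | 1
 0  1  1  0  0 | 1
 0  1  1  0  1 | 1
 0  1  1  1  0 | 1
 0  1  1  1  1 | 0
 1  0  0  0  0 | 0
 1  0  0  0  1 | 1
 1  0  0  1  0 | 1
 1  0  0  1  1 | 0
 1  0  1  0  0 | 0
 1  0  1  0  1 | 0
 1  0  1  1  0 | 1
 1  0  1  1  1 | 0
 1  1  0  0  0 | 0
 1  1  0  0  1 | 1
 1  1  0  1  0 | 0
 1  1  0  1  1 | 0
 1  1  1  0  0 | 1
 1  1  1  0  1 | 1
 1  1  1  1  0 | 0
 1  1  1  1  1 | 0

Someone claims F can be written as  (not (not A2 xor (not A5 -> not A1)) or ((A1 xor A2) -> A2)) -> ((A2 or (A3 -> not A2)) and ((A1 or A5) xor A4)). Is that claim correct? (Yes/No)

Check the formula against F row by row:
  A1=0, A2=0, A3=0, A4=0, A5=0: formula gives 0, F = 0 ✓
  A1=0, A2=0, A3=0, A4=0, A5=1: formula gives 1, F = 1 ✓
  A1=0, A2=0, A3=0, A4=1, A5=0: formula gives 1, F = 1 ✓
  A1=0, A2=0, A3=0, A4=1, A5=1: formula gives 0, F = 0 ✓
  …
  A1=0, A2=1, A3=0, A4=1, A5=1: formula gives 0, but F = 1 ✗
Row (0,1,0,1,1) is a counterexample, so the formula is not equivalent to F.

No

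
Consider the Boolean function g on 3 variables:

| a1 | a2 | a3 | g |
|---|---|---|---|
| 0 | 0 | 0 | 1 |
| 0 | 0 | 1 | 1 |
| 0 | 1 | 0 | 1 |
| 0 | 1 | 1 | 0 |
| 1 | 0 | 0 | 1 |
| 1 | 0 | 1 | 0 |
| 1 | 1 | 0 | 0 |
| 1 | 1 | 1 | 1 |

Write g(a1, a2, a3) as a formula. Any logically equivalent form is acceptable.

There are just 3 zero rows: (0,1,1), (1,0,1), (1,1,0). Their minterms are ¬a1·a2·a3, a1·¬a2·a3, a1·a2·¬a3; the OR of those covers precisely the 0-outputs, and negating it yields g.

g(a1, a2, a3) = not ((((not a1 and a2) and a3) or ((a1 and not a2) and a3)) or ((a1 and a2) and not a3))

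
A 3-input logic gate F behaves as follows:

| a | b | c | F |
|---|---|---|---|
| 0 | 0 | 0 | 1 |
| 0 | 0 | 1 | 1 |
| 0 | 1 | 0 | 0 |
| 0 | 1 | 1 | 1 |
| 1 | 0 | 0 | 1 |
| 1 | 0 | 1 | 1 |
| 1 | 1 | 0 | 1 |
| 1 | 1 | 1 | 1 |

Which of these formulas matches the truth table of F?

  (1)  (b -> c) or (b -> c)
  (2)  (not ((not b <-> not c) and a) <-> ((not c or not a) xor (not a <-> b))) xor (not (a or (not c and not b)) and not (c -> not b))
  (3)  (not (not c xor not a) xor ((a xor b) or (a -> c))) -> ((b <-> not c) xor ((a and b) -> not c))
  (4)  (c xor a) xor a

2

(1) disagrees with F on (1,1,0) (formula → 0, table → 1); rule it out.
(3) disagrees with F on (0,0,1) (formula → 0, table → 1); rule it out.
(4) disagrees with F on (0,0,0) (formula → 0, table → 1); rule it out.
That leaves (2). Evaluating it on every row reproduces the table of F exactly.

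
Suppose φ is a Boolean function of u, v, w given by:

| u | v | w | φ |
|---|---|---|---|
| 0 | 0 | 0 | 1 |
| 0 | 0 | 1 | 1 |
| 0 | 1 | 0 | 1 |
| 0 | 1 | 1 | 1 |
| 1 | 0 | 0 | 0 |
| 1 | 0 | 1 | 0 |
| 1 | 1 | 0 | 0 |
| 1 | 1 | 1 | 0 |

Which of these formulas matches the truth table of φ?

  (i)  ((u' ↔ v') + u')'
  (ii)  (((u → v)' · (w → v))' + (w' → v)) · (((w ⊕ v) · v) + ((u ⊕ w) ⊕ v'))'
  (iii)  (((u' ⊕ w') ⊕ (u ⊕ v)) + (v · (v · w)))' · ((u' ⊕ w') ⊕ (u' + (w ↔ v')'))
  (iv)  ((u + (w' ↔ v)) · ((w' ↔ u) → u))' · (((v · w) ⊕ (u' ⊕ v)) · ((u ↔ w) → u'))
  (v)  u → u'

(i) fails at (0,0,0): the formula yields 0, φ is 1.
(ii) fails at (0,0,0): the formula yields 0, φ is 1.
(iii) fails at (0,0,1): the formula yields 0, φ is 1.
(iv) fails at (0,1,0): the formula yields 0, φ is 1.
Only (v) survives; checking it on all 8 rows confirms it matches φ.

v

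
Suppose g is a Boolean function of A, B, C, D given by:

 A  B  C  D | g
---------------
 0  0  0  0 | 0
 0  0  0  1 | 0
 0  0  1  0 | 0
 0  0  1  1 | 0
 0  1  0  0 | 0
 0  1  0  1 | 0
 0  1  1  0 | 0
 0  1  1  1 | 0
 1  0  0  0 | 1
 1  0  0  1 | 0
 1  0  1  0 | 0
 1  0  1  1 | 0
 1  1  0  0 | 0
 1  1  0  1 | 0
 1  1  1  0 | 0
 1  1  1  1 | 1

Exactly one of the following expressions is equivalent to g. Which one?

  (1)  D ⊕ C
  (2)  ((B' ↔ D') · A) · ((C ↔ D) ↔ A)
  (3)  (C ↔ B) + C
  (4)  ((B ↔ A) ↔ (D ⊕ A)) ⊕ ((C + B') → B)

2

(1) disagrees with g on (0,0,0,1) (formula → 1, table → 0); rule it out.
(3) disagrees with g on (0,0,0,0) (formula → 1, table → 0); rule it out.
(4) disagrees with g on (0,0,0,1) (formula → 1, table → 0); rule it out.
(2) is the remaining candidate, and it agrees with g on all 16 inputs.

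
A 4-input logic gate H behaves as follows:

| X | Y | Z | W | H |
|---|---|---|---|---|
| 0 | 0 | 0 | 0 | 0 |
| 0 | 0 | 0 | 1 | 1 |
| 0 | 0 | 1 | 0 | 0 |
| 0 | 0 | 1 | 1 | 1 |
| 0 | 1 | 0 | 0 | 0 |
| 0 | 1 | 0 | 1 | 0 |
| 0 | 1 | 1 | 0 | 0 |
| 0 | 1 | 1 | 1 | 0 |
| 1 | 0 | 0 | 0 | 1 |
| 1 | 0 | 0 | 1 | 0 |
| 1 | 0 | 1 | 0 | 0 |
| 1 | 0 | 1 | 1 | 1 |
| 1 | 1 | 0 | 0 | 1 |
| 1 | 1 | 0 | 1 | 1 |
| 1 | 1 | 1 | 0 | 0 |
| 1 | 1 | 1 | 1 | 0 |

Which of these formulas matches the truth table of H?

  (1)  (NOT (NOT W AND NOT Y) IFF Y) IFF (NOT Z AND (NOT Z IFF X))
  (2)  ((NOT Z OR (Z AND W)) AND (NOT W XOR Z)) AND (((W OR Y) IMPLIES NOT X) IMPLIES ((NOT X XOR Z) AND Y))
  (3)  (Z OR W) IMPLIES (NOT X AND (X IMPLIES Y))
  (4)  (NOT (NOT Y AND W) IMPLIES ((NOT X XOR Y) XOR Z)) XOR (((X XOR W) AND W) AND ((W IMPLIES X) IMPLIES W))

1

(2) disagrees with H on (0,0,0,1) (formula → 0, table → 1); rule it out.
(3) disagrees with H on (0,0,0,0) (formula → 1, table → 0); rule it out.
(4) disagrees with H on (0,0,0,0) (formula → 1, table → 0); rule it out.
(1) is the remaining candidate, and it agrees with H on all 16 inputs.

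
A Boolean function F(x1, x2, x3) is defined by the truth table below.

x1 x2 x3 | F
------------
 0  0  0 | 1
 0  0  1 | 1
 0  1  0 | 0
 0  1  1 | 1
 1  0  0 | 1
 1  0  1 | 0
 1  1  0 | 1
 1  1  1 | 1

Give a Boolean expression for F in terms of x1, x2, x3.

F(x1, x2, x3) = ¬(((¬x1 ∧ x2) ∧ ¬x3) ∨ ((x1 ∧ ¬x2) ∧ x3))

The 0-rows are (0,1,0), (1,0,1). Take each as a conjunction (¬x1·x2·¬x3, x1·¬x2·x3), form their disjunction, and complement — that gives a formula that is 1 everywhere F is.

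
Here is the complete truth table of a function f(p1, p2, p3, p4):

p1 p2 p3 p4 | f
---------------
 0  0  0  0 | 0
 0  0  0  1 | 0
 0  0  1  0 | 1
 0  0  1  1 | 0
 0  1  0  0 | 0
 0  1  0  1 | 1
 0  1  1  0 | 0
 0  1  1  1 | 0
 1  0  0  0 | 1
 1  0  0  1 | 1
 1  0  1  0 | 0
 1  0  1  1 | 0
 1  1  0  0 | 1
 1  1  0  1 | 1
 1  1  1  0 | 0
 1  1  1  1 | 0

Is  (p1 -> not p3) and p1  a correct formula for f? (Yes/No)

No

Evaluate (p1 -> not p3) and p1 on each row and compare to f:
  p1=0, p2=0, p3=0, p4=0: formula gives 0, f = 0 ✓
  p1=0, p2=0, p3=0, p4=1: formula gives 0, f = 0 ✓
  p1=0, p2=0, p3=1, p4=0: formula gives 0, but f = 1 ✗
Row (0,0,1,0) is a counterexample, so the formula is not equivalent to f.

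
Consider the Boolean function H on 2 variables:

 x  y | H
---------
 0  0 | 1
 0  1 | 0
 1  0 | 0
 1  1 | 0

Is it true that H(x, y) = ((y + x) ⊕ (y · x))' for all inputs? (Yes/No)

No

Check the formula against H row by row:
  x=0, y=0: formula gives 1, H = 1 ✓
  x=0, y=1: formula gives 0, H = 0 ✓
  x=1, y=0: formula gives 0, H = 0 ✓
  x=1, y=1: formula gives 1, but H = 0 ✗
Since they disagree at (1,1), the expression is not a correct formula for H.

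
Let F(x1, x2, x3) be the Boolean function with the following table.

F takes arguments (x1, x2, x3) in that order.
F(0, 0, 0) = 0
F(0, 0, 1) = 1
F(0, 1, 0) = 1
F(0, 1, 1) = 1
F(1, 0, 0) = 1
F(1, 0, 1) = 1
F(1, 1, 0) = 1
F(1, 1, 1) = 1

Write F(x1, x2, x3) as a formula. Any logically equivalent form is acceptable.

Only row (0,0,0) gives 0. So F is 1 everywhere except there — the complement of the minterm ¬x1·¬x2·¬x3.

F(x1, x2, x3) = NOT ((NOT x1 AND NOT x2) AND NOT x3)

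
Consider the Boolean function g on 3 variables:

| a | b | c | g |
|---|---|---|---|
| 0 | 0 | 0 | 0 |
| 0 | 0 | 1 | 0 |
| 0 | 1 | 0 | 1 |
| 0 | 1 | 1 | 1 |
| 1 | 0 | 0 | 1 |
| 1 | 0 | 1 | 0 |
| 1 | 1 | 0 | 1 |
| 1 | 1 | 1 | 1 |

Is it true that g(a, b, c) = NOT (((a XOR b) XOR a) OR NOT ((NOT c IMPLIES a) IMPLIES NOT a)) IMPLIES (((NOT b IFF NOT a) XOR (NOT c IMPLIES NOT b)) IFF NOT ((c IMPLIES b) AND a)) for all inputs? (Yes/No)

No

Test each input against both g and the formula:
  a=0, b=0, c=0: formula gives 0, g = 0 ✓
  a=0, b=0, c=1: formula gives 0, g = 0 ✓
  a=0, b=1, c=0: formula gives 1, g = 1 ✓
  a=0, b=1, c=1: formula gives 1, g = 1 ✓
  a=1, b=0, c=0: formula gives 1, g = 1 ✓
  a=1, b=0, c=1: formula gives 1, but g = 0 ✗
Row (1,0,1) is a counterexample, so the formula is not equivalent to g.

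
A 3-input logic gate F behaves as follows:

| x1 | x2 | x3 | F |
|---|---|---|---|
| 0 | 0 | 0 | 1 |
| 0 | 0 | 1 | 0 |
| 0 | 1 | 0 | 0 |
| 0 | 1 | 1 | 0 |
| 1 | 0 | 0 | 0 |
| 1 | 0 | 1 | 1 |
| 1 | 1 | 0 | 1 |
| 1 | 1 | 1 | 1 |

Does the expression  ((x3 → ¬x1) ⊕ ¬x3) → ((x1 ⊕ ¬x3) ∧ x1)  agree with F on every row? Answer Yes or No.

No

Check the formula against F row by row:
  x1=0, x2=0, x3=0: formula gives 1, F = 1 ✓
  x1=0, x2=0, x3=1: formula gives 0, F = 0 ✓
  x1=0, x2=1, x3=0: formula gives 1, but F = 0 ✗
A single disagreement suffices: at (0,1,0) they differ, so the formula does not compute F.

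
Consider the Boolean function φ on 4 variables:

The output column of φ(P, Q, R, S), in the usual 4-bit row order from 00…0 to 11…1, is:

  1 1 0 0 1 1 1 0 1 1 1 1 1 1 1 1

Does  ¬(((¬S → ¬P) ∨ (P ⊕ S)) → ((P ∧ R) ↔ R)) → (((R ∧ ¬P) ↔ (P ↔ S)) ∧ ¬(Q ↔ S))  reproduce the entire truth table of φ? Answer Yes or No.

Evaluate ¬(((¬S → ¬P) ∨ (P ⊕ S)) → ((P ∧ R) ↔ R)) → (((R ∧ ¬P) ↔ (P ↔ S)) ∧ ¬(Q ↔ S)) on each row and compare to φ:
  P=0, Q=0, R=0, S=0: formula gives 1, φ = 1 ✓
  P=0, Q=0, R=0, S=1: formula gives 1, φ = 1 ✓
  P=0, Q=0, R=1, S=0: formula gives 0, φ = 0 ✓
  P=0, Q=0, R=1, S=1: formula gives 0, φ = 0 ✓
  …and likewise for the remaining 12 rows.
No disagreement on any input; they are logically equivalent.

Yes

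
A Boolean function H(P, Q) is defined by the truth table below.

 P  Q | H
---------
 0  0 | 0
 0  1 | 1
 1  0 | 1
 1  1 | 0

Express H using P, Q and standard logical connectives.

The output is 1 exactly when an odd number of inputs are 1 — the 2-way XOR (parity).

H(P, Q) = P ⊕ Q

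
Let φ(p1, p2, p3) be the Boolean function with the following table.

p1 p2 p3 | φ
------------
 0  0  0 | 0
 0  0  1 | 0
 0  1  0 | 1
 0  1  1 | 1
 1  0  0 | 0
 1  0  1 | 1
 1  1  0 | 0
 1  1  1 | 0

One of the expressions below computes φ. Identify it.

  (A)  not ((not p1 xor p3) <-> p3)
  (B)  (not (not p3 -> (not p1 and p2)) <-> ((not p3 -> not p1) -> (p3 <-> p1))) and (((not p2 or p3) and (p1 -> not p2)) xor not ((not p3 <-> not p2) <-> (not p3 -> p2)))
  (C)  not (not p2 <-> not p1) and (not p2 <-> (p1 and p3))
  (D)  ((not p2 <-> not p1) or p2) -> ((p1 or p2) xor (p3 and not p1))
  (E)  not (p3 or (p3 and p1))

(A) fails at (0,0,0): the formula yields 1, φ is 0.
(B) fails at (0,1,0): the formula yields 0, φ is 1.
(D) fails at (0,0,1): the formula yields 1, φ is 0.
(E) fails at (0,0,0): the formula yields 1, φ is 0.
That leaves (C). Evaluating it on every row reproduces the table of φ exactly.

C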